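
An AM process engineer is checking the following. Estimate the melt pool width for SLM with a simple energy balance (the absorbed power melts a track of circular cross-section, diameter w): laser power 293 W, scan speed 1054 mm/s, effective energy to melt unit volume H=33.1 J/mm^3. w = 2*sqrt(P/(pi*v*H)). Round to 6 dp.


w = 2*sqrt(293/(pi*1054*33.1)) = 0.103408 mm


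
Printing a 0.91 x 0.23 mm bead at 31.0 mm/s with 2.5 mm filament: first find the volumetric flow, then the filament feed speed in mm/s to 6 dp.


Q = 0.91 * 0.23 * 31.0 = 6.4883 mm^3/s
A_fil = pi*(2.5/2)^2 = 4.90873852 mm^2
v_feed = 6.4883 / 4.90873852 = 1.321786 mm/s


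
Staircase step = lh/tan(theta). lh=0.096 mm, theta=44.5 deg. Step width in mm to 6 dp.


step = 0.096 / tan(44.5) = 0.09769 mm


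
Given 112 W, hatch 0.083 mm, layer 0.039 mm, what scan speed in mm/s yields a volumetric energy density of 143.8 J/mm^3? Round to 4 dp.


v = 112 / (143.8*0.083*0.039) = 240.6115 mm/s


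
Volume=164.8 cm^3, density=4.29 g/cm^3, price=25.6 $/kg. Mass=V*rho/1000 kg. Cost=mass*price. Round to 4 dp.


Mass = 164.8*4.29/1000 = 0.706992 kg
Cost = 0.706992 * 25.6 = 18.099 $


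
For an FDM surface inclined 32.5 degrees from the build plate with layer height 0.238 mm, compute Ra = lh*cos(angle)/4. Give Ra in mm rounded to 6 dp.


Ra = 0.238 * cos(32.5) / 4 = 0.050182 mm


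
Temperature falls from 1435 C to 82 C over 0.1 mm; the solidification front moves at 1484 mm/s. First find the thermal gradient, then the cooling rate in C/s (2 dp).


G = (1435-82)/0.1 = 13530.0 C/mm
CR = 13530.0 * 1484 = 20078520.0 C/s


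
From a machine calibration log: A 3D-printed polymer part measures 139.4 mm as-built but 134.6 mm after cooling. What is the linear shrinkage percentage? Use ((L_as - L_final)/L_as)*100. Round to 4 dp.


Shrinkage = ((139.4-134.6)/139.4)*100 = 3.4433 %


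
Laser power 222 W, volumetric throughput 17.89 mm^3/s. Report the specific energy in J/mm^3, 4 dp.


SE = 222 / 17.89 = 12.4092 J/mm^3


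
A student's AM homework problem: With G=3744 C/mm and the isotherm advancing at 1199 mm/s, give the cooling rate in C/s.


CR = 3744 * 1199 = 4489056 C/s


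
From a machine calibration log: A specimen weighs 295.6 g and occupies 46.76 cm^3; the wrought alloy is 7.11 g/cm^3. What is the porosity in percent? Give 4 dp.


rho_part = 295.6 / 46.76 = 6.32164243 g/cm^3
Porosity = (1 - 6.32164243/7.11)*100 = 11.088 %


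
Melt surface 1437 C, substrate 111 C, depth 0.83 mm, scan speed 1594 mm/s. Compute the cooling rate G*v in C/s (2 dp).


G = (1437-111)/0.83 = 1597.59036145 C/mm
CR = 1597.59036145 * 1594 = 2546559.04 C/s


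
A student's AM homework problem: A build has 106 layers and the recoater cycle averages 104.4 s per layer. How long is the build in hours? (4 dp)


t = 106 * 104.4 / 3600 = 3.074 hrs


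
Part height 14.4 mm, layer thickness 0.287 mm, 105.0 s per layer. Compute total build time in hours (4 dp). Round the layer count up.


Layers = ceil(14.4/0.287) = 51
t = 51 * 105.0 / 3600 = 1.4875 hrs


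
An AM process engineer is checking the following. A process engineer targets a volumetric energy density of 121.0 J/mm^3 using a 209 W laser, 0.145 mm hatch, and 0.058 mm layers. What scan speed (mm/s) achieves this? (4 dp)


v = 209 / (121.0*0.145*0.058) = 205.3832 mm/s


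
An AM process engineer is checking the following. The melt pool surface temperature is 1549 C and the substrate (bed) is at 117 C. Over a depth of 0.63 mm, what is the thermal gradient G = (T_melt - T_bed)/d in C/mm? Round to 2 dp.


G = (1549-117)/0.63 = 2273.02 C/mm


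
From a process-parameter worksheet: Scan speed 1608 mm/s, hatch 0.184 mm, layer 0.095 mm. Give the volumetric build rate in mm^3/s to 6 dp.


Rate = 1608 * 0.184 * 0.095 = 28.10784 mm^3/s


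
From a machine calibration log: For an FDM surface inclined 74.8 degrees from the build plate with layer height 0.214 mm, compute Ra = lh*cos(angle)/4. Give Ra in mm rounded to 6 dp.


Ra = 0.214 * cos(74.8) / 4 = 0.014027 mm


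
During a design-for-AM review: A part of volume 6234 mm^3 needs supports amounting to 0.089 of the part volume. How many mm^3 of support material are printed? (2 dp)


V_support = 6234 * 0.089 = 554.83 mm^3


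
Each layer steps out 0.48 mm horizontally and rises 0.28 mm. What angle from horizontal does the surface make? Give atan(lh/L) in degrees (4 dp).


angle = atan(0.28/0.48) = 30.2564 degrees


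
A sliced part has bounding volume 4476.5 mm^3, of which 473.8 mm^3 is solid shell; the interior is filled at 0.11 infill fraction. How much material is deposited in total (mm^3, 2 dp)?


V_infill = (4476.5 - 473.8) * 0.11 = 440.3
V_total = 473.8 + 440.3 = 914.1 mm^3


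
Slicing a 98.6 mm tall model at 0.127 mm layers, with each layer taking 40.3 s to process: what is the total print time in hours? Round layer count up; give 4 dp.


Layers = ceil(98.6/0.127) = 777
t = 777 * 40.3 / 3600 = 8.6981 hrs


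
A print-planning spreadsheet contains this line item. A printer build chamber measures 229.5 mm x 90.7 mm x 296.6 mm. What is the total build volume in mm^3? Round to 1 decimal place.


V = 229.5 * 90.7 * 296.6 = 6173921.8 mm^3


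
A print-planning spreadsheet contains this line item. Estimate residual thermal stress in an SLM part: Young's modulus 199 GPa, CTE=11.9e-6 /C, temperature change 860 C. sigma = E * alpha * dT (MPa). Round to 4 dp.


sigma = 199*1000 * 11.9e-6 * 860 = 2036.566 MPa


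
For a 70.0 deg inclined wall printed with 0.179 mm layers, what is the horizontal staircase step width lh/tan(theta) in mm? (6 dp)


step = 0.179 / tan(70.0) = 0.065151 mm


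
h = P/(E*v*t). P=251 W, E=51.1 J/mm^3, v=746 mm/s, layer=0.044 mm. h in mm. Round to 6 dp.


h = 251 / (51.1*746*0.044) = 0.149645 mm


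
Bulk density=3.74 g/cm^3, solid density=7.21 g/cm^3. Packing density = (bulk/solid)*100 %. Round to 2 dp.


Packing = (3.74/7.21)*100 = 51.87 %


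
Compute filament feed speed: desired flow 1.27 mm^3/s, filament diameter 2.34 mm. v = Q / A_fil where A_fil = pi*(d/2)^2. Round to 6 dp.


A = pi*(2.34/2)^2 = 4.300526
v = 1.27 / 4.300526 = 0.295313 mm/s


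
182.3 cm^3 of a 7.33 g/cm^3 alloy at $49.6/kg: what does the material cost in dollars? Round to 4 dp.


Mass = 182.3*7.33/1000 = 1.336259 kg
Cost = 1.336259 * 49.6 = 66.2784 $


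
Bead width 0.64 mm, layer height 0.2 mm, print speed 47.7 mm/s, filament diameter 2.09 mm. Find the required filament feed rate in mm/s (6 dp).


Q = 0.64 * 0.2 * 47.7 = 6.1056 mm^3/s
A_fil = pi*(2.09/2)^2 = 3.43069772 mm^2
v_feed = 6.1056 / 3.43069772 = 1.779696 mm/s


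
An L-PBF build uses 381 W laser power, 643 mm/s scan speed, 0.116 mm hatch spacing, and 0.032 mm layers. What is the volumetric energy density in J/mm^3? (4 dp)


E = 381 / (643*0.116*0.032) = 159.6269 J/mm^3


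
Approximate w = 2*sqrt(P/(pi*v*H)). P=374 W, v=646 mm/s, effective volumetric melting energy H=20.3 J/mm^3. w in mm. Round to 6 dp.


w = 2*sqrt(374/(pi*646*20.3)) = 0.190558 mm


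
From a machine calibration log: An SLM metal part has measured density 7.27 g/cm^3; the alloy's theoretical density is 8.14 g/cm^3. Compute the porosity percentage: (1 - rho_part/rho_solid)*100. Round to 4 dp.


Porosity = (1-7.27/8.14)*100 = 10.688 %


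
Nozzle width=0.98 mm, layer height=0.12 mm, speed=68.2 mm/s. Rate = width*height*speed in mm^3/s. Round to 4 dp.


Rate = 0.98 * 0.12 * 68.2 = 8.0203 mm^3/s


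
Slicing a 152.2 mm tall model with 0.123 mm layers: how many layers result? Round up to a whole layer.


Layers = ceil(152.2/0.123) = 1238


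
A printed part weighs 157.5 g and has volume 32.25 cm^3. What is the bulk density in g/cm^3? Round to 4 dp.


rho = 157.5 / 32.25 = 4.8837 g/cm^3


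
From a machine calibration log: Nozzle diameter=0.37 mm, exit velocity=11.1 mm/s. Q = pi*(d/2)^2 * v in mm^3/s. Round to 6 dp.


A = pi*(0.37/2)^2 = 0.10752101 mm^2
Q = 0.10752101 * 11.1 = 1.193483 mm^3/s


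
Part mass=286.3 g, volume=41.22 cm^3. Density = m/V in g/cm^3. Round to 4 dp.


rho = 286.3 / 41.22 = 6.9457 g/cm^3


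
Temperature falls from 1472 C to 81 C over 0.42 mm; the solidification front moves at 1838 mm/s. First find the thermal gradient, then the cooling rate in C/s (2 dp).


G = (1472-81)/0.42 = 3311.9047619 C/mm
CR = 3311.9047619 * 1838 = 6087280.95 C/s


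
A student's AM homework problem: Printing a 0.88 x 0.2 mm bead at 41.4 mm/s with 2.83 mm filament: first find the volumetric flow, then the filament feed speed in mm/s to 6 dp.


Q = 0.88 * 0.2 * 41.4 = 7.2864 mm^3/s
A_fil = pi*(2.83/2)^2 = 6.29017535 mm^2
v_feed = 7.2864 / 6.29017535 = 1.158378 mm/s


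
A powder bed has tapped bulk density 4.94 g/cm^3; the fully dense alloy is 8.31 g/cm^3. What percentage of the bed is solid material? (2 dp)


Packing = (4.94/8.31)*100 = 59.45 %


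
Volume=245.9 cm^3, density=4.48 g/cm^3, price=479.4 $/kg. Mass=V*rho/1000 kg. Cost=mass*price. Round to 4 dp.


Mass = 245.9*4.48/1000 = 1.101632 kg
Cost = 1.101632 * 479.4 = 528.1224 $


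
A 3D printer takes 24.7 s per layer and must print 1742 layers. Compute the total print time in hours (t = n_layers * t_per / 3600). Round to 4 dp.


t = 1742 * 24.7 / 3600 = 11.9521 hrs


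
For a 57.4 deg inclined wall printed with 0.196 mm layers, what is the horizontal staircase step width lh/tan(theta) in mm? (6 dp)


step = 0.196 / tan(57.4) = 0.125347 mm


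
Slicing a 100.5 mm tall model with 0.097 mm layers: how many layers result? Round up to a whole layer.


Layers = ceil(100.5/0.097) = 1037


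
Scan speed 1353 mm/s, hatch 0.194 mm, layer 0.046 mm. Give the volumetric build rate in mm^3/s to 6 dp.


Rate = 1353 * 0.194 * 0.046 = 12.074172 mm^3/s


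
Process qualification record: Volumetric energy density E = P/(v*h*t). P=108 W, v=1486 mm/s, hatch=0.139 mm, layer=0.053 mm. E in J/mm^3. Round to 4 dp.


E = 108 / (1486*0.139*0.053) = 9.8654 J/mm^3


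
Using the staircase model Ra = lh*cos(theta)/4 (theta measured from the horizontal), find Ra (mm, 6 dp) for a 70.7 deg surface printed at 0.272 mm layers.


Ra = 0.272 * cos(70.7) / 4 = 0.022475 mm


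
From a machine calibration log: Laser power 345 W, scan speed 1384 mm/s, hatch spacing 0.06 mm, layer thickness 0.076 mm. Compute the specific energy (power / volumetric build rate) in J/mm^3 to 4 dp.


Build rate = 1384 * 0.06 * 0.076 = 6.31104 mm^3/s
SE = 345 / 6.31104 = 54.6661 J/mm^3


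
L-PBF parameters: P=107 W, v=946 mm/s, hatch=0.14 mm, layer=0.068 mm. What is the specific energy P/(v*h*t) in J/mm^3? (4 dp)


Build rate = 946 * 0.14 * 0.068 = 9.00592 mm^3/s
SE = 107 / 9.00592 = 11.8811 J/mm^3


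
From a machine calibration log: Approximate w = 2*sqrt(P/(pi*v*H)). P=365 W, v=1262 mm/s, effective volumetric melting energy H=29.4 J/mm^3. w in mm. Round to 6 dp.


w = 2*sqrt(365/(pi*1262*29.4)) = 0.111918 mm


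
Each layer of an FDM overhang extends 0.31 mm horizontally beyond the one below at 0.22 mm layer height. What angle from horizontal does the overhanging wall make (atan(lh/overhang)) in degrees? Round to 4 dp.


angle = atan(0.22/0.31) = 35.3625 degrees


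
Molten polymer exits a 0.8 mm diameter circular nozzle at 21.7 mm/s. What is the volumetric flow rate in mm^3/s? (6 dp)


A = pi*(0.8/2)^2 = 0.50265482 mm^2
Q = 0.50265482 * 21.7 = 10.90761 mm^3/s


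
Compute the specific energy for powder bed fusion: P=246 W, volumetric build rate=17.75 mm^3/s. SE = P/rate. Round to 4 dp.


SE = 246 / 17.75 = 13.8592 J/mm^3


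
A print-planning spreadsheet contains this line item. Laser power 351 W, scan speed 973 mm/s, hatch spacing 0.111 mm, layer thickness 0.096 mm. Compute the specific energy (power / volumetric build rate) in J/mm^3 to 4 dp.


Build rate = 973 * 0.111 * 0.096 = 10.368288 mm^3/s
SE = 351 / 10.368288 = 33.8532 J/mm^3


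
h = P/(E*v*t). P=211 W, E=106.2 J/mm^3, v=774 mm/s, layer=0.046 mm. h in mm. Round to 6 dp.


h = 211 / (106.2*774*0.046) = 0.055803 mm


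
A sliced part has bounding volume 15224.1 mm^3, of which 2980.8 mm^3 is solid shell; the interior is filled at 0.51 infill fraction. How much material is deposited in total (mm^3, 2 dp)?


V_infill = (15224.1 - 2980.8) * 0.51 = 6244.08
V_total = 2980.8 + 6244.08 = 9224.88 mm^3


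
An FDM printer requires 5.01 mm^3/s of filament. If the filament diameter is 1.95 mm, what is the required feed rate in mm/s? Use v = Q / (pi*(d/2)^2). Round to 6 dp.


A = pi*(1.95/2)^2 = 2.986477
v = 5.01 / 2.986477 = 1.677562 mm/s


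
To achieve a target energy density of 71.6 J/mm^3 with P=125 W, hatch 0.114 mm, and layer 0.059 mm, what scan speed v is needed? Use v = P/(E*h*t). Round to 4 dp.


v = 125 / (71.6*0.114*0.059) = 259.5614 mm/s


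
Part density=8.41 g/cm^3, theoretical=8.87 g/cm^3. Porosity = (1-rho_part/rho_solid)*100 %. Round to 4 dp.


Porosity = (1-8.41/8.87)*100 = 5.186 %


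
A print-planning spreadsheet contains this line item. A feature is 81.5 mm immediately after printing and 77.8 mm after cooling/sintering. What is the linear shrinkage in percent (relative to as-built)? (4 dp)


Shrinkage = ((81.5-77.8)/81.5)*100 = 4.5399 %


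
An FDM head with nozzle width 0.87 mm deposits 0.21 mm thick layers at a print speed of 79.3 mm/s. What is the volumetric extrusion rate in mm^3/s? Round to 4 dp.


Rate = 0.87 * 0.21 * 79.3 = 14.4881 mm^3/s


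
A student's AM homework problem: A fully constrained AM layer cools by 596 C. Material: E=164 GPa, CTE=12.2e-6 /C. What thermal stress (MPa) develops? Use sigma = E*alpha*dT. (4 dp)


sigma = 164*1000 * 12.2e-6 * 596 = 1192.4768 MPa


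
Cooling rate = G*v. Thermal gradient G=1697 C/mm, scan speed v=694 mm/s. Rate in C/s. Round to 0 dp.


CR = 1697 * 694 = 1177718 C/s


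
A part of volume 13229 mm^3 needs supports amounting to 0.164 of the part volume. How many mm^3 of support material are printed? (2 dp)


V_support = 13229 * 0.164 = 2169.56 mm^3


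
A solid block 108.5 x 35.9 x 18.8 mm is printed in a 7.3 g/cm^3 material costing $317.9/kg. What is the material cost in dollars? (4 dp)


V = 108.5 * 35.9 * 18.8 = 73228.82 mm^3 = 73.22882 cm^3
Mass = 73.22882 * 7.3 / 1000 = 0.53457039 kg
Cost = 0.53457039 * 317.9 = 169.9399 $


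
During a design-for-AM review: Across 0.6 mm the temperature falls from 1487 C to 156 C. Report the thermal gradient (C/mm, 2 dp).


G = (1487-156)/0.6 = 2218.33 C/mm


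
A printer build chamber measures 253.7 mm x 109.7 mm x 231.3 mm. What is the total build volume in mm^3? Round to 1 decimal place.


V = 253.7 * 109.7 * 231.3 = 6437284.9 mm^3


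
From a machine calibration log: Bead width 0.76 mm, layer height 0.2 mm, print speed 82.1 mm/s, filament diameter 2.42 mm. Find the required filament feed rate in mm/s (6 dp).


Q = 0.76 * 0.2 * 82.1 = 12.4792 mm^3/s
A_fil = pi*(2.42/2)^2 = 4.5996058 mm^2
v_feed = 12.4792 / 4.5996058 = 2.713102 mm/s


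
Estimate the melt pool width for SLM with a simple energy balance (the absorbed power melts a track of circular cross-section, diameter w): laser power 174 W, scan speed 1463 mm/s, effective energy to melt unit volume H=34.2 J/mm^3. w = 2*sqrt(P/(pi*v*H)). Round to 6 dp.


w = 2*sqrt(174/(pi*1463*34.2)) = 0.066542 mm


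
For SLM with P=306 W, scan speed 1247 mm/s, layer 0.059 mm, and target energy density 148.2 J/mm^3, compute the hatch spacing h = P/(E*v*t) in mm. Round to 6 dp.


h = 306 / (148.2*1247*0.059) = 0.028064 mm


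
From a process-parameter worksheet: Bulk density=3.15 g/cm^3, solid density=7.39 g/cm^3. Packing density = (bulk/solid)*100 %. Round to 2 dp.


Packing = (3.15/7.39)*100 = 42.63 %


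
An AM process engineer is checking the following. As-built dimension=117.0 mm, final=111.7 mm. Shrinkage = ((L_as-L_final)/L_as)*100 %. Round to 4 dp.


Shrinkage = ((117.0-111.7)/117.0)*100 = 4.5299 %


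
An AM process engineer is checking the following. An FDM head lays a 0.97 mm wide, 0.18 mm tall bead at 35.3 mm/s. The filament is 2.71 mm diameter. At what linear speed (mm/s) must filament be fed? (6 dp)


Q = 0.97 * 0.18 * 35.3 = 6.16338 mm^3/s
A_fil = pi*(2.71/2)^2 = 5.76804265 mm^2
v_feed = 6.16338 / 5.76804265 = 1.068539 mm/s


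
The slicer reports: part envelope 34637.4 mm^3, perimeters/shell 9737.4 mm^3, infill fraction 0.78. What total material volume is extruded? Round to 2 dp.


V_infill = (34637.4 - 9737.4) * 0.78 = 19422.0
V_total = 9737.4 + 19422.0 = 29159.4 mm^3


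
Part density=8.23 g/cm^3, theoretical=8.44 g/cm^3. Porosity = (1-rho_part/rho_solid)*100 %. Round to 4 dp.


Porosity = (1-8.23/8.44)*100 = 2.4882 %


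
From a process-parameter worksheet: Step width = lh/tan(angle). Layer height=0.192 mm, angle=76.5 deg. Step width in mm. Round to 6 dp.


step = 0.192 / tan(76.5) = 0.046095 mm


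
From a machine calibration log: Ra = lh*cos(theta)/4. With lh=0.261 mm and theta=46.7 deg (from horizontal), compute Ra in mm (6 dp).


Ra = 0.261 * cos(46.7) / 4 = 0.04475 mm


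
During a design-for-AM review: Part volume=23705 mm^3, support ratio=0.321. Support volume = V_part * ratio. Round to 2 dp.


V_support = 23705 * 0.321 = 7609.31 mm^3


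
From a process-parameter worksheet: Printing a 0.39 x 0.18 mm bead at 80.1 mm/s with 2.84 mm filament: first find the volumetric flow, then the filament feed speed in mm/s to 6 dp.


Q = 0.39 * 0.18 * 80.1 = 5.62302 mm^3/s
A_fil = pi*(2.84/2)^2 = 6.33470743 mm^2
v_feed = 5.62302 / 6.33470743 = 0.887653 mm/s


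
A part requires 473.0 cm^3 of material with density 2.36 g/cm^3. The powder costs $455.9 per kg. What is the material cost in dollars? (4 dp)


Mass = 473.0*2.36/1000 = 1.11628 kg
Cost = 1.11628 * 455.9 = 508.9121 $


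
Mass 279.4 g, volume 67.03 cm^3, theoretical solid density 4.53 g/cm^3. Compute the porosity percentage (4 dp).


rho_part = 279.4 / 67.03 = 4.16828286 g/cm^3
Porosity = (1 - 4.16828286/4.53)*100 = 7.9849 %


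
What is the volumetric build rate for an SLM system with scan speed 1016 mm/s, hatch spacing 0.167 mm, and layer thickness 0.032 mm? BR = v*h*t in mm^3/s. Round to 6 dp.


Rate = 1016 * 0.167 * 0.032 = 5.429504 mm^3/s


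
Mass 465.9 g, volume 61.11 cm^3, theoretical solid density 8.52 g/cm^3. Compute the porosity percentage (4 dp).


rho_part = 465.9 / 61.11 = 7.6239568 g/cm^3
Porosity = (1 - 7.6239568/8.52)*100 = 10.5169 %


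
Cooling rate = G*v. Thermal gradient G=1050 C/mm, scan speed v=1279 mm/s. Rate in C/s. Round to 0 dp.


CR = 1050 * 1279 = 1342950 C/s


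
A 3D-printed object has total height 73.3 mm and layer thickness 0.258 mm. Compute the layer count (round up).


Layers = ceil(73.3/0.258) = 285


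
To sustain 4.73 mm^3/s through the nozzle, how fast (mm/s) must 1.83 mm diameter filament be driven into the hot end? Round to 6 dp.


A = pi*(1.83/2)^2 = 2.63022
v = 4.73 / 2.63022 = 1.798329 mm/s


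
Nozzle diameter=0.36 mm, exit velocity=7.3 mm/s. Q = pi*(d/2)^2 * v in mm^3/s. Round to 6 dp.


A = pi*(0.36/2)^2 = 0.1017876 mm^2
Q = 0.1017876 * 7.3 = 0.743049 mm^3/s


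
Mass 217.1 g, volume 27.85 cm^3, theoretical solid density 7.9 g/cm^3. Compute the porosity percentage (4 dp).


rho_part = 217.1 / 27.85 = 7.79533214 g/cm^3
Porosity = (1 - 7.79533214/7.9)*100 = 1.3249 %


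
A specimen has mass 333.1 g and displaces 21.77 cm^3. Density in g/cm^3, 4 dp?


rho = 333.1 / 21.77 = 15.3009 g/cm^3


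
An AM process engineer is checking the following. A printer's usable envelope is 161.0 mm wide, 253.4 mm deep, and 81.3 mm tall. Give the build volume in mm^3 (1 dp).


V = 161.0 * 253.4 * 81.3 = 3316828.6 mm^3


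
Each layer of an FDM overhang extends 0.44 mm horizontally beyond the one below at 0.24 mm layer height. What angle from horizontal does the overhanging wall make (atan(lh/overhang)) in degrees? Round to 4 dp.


angle = atan(0.24/0.44) = 28.6105 degrees


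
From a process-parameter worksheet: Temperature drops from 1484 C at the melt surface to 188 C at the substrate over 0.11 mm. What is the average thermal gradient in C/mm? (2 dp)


G = (1484-188)/0.11 = 11781.82 C/mm


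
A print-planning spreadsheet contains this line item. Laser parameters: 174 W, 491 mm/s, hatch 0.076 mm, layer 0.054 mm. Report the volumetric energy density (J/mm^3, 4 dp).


E = 174 / (491*0.076*0.054) = 86.3496 J/mm^3


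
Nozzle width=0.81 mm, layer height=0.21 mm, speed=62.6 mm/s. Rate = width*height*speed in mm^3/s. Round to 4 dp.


Rate = 0.81 * 0.21 * 62.6 = 10.6483 mm^3/s


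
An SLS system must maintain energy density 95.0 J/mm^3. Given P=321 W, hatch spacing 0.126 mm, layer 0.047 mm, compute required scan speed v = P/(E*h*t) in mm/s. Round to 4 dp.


v = 321 / (95.0*0.126*0.047) = 570.5754 mm/s


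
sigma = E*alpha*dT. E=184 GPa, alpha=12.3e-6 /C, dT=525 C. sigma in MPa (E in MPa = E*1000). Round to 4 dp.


sigma = 184*1000 * 12.3e-6 * 525 = 1188.18 MPa


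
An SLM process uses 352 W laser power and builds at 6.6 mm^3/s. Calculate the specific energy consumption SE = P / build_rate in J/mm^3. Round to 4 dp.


SE = 352 / 6.6 = 53.3333 J/mm^3


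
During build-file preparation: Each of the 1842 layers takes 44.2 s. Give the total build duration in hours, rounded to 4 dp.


t = 1842 * 44.2 / 3600 = 22.6157 hrs


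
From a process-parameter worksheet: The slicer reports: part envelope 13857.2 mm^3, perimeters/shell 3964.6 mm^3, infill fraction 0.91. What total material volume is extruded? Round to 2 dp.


V_infill = (13857.2 - 3964.6) * 0.91 = 9002.27
V_total = 3964.6 + 9002.27 = 12966.87 mm^3


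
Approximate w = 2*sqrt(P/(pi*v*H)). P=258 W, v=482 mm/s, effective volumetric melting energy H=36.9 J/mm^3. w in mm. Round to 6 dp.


w = 2*sqrt(258/(pi*482*36.9)) = 0.135903 mm


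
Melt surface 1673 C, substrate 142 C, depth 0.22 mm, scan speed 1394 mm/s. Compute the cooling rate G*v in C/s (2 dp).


G = (1673-142)/0.22 = 6959.09090909 C/mm
CR = 6959.09090909 * 1394 = 9700972.73 C/s


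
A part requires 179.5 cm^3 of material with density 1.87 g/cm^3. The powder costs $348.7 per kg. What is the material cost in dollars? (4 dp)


Mass = 179.5*1.87/1000 = 0.335665 kg
Cost = 0.335665 * 348.7 = 117.0464 $


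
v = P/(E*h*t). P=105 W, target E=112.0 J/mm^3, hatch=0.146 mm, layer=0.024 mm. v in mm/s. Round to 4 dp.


v = 105 / (112.0*0.146*0.024) = 267.5514 mm/s


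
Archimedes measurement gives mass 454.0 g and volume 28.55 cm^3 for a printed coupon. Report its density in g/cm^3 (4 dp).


rho = 454.0 / 28.55 = 15.9019 g/cm^3


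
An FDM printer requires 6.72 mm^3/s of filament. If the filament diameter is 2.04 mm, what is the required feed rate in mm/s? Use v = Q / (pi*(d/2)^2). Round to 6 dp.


A = pi*(2.04/2)^2 = 3.268513
v = 6.72 / 3.268513 = 2.055981 mm/s


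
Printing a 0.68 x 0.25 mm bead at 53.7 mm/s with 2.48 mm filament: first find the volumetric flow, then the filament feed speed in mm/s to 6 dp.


Q = 0.68 * 0.25 * 53.7 = 9.129 mm^3/s
A_fil = pi*(2.48/2)^2 = 4.83051286 mm^2
v_feed = 9.129 / 4.83051286 = 1.889861 mm/s


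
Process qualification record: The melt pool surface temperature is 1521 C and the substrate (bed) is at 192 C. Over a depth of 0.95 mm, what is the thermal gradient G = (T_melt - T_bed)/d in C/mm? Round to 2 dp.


G = (1521-192)/0.95 = 1398.95 C/mm


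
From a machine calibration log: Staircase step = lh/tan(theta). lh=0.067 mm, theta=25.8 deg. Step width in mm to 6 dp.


step = 0.067 / tan(25.8) = 0.138596 mm


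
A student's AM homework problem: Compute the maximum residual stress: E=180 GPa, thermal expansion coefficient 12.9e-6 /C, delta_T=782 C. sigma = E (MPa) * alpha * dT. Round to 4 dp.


sigma = 180*1000 * 12.9e-6 * 782 = 1815.804 MPa


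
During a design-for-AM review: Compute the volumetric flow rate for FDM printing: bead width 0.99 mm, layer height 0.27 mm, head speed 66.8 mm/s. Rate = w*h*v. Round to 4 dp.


Rate = 0.99 * 0.27 * 66.8 = 17.8556 mm^3/s


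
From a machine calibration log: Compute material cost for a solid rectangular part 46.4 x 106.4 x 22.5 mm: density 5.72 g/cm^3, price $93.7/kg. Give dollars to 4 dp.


V = 46.4 * 106.4 * 22.5 = 111081.6 mm^3 = 111.0816 cm^3
Mass = 111.0816 * 5.72 / 1000 = 0.63538675 kg
Cost = 0.63538675 * 93.7 = 59.5357 $


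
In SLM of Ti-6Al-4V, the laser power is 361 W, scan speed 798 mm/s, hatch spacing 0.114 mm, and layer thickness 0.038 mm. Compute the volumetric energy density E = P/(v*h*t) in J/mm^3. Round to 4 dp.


E = 361 / (798*0.114*0.038) = 104.4277 J/mm^3


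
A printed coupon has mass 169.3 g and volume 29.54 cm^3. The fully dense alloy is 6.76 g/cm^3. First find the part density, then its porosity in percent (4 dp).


rho_part = 169.3 / 29.54 = 5.73121192 g/cm^3
Porosity = (1 - 5.73121192/6.76)*100 = 15.2188 %


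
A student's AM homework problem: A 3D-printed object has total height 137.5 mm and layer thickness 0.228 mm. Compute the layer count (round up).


Layers = ceil(137.5/0.228) = 604


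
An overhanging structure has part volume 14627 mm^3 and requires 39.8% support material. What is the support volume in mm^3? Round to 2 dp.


V_support = 14627 * 0.398 = 5821.55 mm^3


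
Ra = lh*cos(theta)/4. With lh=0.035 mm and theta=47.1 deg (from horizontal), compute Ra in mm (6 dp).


Ra = 0.035 * cos(47.1) / 4 = 0.005956 mm


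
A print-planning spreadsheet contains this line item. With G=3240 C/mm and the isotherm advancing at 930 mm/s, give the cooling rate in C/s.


CR = 3240 * 930 = 3013200 C/s


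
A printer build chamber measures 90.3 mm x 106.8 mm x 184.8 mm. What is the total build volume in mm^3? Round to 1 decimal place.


V = 90.3 * 106.8 * 184.8 = 1782218.6 mm^3


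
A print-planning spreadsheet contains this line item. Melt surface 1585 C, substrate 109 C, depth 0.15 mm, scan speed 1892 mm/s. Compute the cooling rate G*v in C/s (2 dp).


G = (1585-109)/0.15 = 9840.0 C/mm
CR = 9840.0 * 1892 = 18617280.0 C/s


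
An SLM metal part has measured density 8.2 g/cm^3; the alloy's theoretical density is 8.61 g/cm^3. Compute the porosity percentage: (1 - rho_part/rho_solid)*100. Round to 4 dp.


Porosity = (1-8.2/8.61)*100 = 4.7619 %


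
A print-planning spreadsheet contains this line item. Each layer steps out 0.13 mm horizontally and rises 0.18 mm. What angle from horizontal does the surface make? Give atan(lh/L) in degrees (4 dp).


angle = atan(0.18/0.13) = 54.1623 degrees


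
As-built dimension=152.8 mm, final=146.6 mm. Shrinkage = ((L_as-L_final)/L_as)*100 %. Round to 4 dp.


Shrinkage = ((152.8-146.6)/152.8)*100 = 4.0576 %


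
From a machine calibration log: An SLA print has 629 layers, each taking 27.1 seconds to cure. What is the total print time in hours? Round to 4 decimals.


t = 629 * 27.1 / 3600 = 4.735 hrs


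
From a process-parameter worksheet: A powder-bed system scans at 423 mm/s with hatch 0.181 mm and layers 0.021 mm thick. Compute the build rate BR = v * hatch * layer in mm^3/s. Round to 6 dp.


Rate = 423 * 0.181 * 0.021 = 1.607823 mm^3/s


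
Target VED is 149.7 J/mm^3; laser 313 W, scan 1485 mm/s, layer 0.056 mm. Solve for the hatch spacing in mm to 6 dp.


h = 313 / (149.7*1485*0.056) = 0.025142 mm


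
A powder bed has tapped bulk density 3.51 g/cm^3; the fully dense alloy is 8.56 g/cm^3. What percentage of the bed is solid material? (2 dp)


Packing = (3.51/8.56)*100 = 41.0 %


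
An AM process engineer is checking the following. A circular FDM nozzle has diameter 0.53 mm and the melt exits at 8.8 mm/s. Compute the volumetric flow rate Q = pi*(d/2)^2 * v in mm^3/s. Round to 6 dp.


A = pi*(0.53/2)^2 = 0.22061834 mm^2
Q = 0.22061834 * 8.8 = 1.941441 mm^3/s


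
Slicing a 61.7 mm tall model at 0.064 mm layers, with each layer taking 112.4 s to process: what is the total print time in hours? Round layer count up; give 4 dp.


Layers = ceil(61.7/0.064) = 965
t = 965 * 112.4 / 3600 = 30.1294 hrs


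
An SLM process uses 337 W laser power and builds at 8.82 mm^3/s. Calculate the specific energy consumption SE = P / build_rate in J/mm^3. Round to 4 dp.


SE = 337 / 8.82 = 38.2086 J/mm^3


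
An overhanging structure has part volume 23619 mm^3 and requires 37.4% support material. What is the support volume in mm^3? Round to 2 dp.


V_support = 23619 * 0.374 = 8833.51 mm^3


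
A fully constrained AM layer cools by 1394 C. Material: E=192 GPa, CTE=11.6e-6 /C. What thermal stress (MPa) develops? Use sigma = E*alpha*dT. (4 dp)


sigma = 192*1000 * 11.6e-6 * 1394 = 3104.7168 MPa


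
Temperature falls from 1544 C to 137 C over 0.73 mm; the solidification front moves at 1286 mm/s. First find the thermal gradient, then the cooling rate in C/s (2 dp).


G = (1544-137)/0.73 = 1927.39726027 C/mm
CR = 1927.39726027 * 1286 = 2478632.88 C/s


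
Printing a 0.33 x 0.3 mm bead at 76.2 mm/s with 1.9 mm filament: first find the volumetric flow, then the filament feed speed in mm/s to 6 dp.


Q = 0.33 * 0.3 * 76.2 = 7.5438 mm^3/s
A_fil = pi*(1.9/2)^2 = 2.83528737 mm^2
v_feed = 7.5438 / 2.83528737 = 2.660683 mm/s


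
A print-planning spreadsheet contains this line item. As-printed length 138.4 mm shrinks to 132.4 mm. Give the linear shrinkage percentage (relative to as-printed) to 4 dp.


Shrinkage = ((138.4-132.4)/138.4)*100 = 4.3353 %


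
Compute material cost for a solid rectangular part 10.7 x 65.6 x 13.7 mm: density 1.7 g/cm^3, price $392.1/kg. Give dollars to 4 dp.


V = 10.7 * 65.6 * 13.7 = 9616.304 mm^3 = 9.616304 cm^3
Mass = 9.616304 * 1.7 / 1000 = 0.01634772 kg
Cost = 0.01634772 * 392.1 = 6.4099 $


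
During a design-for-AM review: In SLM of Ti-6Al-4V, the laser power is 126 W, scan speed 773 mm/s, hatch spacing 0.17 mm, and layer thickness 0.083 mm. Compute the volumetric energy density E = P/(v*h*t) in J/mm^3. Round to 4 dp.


E = 126 / (773*0.17*0.083) = 11.5522 J/mm^3


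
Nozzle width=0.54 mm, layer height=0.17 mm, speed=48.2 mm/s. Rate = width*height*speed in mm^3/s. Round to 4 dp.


Rate = 0.54 * 0.17 * 48.2 = 4.4248 mm^3/s


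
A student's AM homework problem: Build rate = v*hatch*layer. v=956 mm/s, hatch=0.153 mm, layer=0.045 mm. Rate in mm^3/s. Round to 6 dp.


Rate = 956 * 0.153 * 0.045 = 6.58206 mm^3/s


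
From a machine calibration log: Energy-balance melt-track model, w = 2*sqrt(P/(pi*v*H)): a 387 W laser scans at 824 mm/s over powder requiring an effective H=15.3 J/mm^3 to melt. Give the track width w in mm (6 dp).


w = 2*sqrt(387/(pi*824*15.3)) = 0.197698 mm


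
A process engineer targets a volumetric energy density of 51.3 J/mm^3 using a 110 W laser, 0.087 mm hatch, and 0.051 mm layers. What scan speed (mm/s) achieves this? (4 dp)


v = 110 / (51.3*0.087*0.051) = 483.2656 mm/s


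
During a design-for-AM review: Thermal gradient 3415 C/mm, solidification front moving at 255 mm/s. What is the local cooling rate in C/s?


CR = 3415 * 255 = 870825 C/s


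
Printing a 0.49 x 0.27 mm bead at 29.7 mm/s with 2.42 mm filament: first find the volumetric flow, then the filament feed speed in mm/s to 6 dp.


Q = 0.49 * 0.27 * 29.7 = 3.92931 mm^3/s
A_fil = pi*(2.42/2)^2 = 4.5996058 mm^2
v_feed = 3.92931 / 4.5996058 = 0.854271 mm/s


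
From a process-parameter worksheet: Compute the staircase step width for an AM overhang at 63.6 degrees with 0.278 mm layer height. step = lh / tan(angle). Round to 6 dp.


step = 0.278 / tan(63.6) = 0.138 mm


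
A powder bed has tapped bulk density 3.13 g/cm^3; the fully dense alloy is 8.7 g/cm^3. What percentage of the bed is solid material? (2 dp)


Packing = (3.13/8.7)*100 = 35.98 %


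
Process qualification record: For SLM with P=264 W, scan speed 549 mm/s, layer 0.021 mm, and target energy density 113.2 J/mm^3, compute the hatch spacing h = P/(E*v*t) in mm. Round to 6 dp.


h = 264 / (113.2*549*0.021) = 0.202286 mm


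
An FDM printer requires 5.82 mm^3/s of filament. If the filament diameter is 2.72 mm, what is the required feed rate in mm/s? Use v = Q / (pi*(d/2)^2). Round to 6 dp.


A = pi*(2.72/2)^2 = 5.81069
v = 5.82 / 5.81069 = 1.001602 mm/s


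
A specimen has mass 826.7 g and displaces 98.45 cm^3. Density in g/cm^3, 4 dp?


rho = 826.7 / 98.45 = 8.3972 g/cm^3


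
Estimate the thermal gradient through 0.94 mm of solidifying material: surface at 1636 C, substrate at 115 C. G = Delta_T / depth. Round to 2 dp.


G = (1636-115)/0.94 = 1618.09 C/mm


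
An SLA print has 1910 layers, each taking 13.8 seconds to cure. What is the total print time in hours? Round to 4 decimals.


t = 1910 * 13.8 / 3600 = 7.3217 hrs


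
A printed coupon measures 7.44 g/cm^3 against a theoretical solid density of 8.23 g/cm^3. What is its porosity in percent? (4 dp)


Porosity = (1-7.44/8.23)*100 = 9.599 %


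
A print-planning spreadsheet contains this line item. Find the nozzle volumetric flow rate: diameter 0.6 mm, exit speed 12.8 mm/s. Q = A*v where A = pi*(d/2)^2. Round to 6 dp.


A = pi*(0.6/2)^2 = 0.28274334 mm^2
Q = 0.28274334 * 12.8 = 3.619115 mm^3/s


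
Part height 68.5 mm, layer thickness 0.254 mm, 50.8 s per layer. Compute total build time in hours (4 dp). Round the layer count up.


Layers = ceil(68.5/0.254) = 270
t = 270 * 50.8 / 3600 = 3.81 hrs


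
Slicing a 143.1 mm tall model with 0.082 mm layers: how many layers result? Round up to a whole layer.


Layers = ceil(143.1/0.082) = 1746


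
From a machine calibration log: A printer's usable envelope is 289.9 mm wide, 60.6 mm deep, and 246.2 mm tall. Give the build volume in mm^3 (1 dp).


V = 289.9 * 60.6 * 246.2 = 4325226.8 mm^3


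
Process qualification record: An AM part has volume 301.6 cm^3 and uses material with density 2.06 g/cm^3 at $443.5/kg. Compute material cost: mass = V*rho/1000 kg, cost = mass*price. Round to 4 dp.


Mass = 301.6*2.06/1000 = 0.621296 kg
Cost = 0.621296 * 443.5 = 275.5448 $


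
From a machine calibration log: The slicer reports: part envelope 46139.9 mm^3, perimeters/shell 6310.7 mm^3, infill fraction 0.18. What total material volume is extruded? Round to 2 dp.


V_infill = (46139.9 - 6310.7) * 0.18 = 7169.26
V_total = 6310.7 + 7169.26 = 13479.96 mm^3


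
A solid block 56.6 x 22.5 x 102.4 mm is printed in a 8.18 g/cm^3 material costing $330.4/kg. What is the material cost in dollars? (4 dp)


V = 56.6 * 22.5 * 102.4 = 130406.4 mm^3 = 130.4064 cm^3
Mass = 130.4064 * 8.18 / 1000 = 1.06672435 kg
Cost = 1.06672435 * 330.4 = 352.4457 $


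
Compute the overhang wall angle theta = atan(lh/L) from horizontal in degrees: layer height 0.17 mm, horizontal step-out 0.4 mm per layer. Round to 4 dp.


angle = atan(0.17/0.4) = 23.0255 degrees


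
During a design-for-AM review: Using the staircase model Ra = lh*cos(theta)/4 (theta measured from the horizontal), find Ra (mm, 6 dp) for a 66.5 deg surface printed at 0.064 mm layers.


Ra = 0.064 * cos(66.5) / 4 = 0.00638 mm


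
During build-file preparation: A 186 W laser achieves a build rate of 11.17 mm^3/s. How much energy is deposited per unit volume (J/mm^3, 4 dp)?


SE = 186 / 11.17 = 16.6517 J/mm^3


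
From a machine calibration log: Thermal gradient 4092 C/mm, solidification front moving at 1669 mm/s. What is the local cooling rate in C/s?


CR = 4092 * 1669 = 6829548 C/s


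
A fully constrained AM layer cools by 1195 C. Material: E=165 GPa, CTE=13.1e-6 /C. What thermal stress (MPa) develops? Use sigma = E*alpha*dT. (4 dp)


sigma = 165*1000 * 13.1e-6 * 1195 = 2582.9925 MPa


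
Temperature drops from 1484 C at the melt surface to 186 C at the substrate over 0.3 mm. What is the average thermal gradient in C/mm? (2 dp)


G = (1484-186)/0.3 = 4326.67 C/mm


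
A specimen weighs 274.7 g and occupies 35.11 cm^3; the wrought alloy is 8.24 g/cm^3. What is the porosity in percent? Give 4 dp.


rho_part = 274.7 / 35.11 = 7.82398177 g/cm^3
Porosity = (1 - 7.82398177/8.24)*100 = 5.0488 %


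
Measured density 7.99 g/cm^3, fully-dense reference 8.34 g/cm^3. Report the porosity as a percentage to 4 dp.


Porosity = (1-7.99/8.34)*100 = 4.1966 %


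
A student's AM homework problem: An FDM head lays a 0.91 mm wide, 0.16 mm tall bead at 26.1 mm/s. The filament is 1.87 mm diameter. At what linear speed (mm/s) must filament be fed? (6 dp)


Q = 0.91 * 0.16 * 26.1 = 3.80016 mm^3/s
A_fil = pi*(1.87/2)^2 = 2.74645884 mm^2
v_feed = 3.80016 / 2.74645884 = 1.383658 mm/s


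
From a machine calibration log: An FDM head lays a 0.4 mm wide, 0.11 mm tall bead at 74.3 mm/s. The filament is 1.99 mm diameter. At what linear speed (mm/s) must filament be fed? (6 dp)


Q = 0.4 * 0.11 * 74.3 = 3.2692 mm^3/s
A_fil = pi*(1.99/2)^2 = 3.11025527 mm^2
v_feed = 3.2692 / 3.11025527 = 1.051103 mm/s


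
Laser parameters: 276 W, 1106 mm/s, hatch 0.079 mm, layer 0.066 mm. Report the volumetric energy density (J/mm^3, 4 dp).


E = 276 / (1106*0.079*0.066) = 47.8611 J/mm^3


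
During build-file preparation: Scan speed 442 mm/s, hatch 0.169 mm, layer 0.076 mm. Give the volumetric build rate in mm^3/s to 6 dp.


Rate = 442 * 0.169 * 0.076 = 5.677048 mm^3/s


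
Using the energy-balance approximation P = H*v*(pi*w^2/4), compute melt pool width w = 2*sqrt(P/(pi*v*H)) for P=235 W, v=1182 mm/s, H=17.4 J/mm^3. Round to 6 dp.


w = 2*sqrt(235/(pi*1182*17.4)) = 0.120616 mm


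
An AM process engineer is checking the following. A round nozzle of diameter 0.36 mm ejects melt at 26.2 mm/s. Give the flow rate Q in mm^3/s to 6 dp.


A = pi*(0.36/2)^2 = 0.1017876 mm^2
Q = 0.1017876 * 26.2 = 2.666835 mm^3/s


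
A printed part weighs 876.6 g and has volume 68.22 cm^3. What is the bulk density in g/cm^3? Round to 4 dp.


rho = 876.6 / 68.22 = 12.8496 g/cm^3


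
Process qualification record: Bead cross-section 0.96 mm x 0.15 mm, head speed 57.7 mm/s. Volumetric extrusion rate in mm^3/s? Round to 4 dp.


Rate = 0.96 * 0.15 * 57.7 = 8.3088 mm^3/s


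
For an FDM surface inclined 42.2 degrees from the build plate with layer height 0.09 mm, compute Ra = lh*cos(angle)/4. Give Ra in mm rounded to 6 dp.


Ra = 0.09 * cos(42.2) / 4 = 0.016668 mm


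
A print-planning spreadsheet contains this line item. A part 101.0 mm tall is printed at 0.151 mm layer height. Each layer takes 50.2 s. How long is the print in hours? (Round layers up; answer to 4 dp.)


Layers = ceil(101.0/0.151) = 669
t = 669 * 50.2 / 3600 = 9.3288 hrs


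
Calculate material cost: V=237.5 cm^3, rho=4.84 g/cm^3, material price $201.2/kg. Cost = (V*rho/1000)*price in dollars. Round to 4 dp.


Mass = 237.5*4.84/1000 = 1.1495 kg
Cost = 1.1495 * 201.2 = 231.2794 $


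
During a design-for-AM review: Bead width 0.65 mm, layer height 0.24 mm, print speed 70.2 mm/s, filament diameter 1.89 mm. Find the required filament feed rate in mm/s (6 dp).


Q = 0.65 * 0.24 * 70.2 = 10.9512 mm^3/s
A_fil = pi*(1.89/2)^2 = 2.80552078 mm^2
v_feed = 10.9512 / 2.80552078 = 3.903446 mm/s


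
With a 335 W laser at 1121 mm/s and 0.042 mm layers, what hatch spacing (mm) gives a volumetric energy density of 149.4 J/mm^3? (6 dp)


h = 335 / (149.4*1121*0.042) = 0.047625 mm


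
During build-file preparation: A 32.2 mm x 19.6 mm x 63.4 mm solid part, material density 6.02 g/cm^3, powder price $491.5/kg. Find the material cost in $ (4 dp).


V = 32.2 * 19.6 * 63.4 = 40013.008 mm^3 = 40.013008 cm^3
Mass = 40.013008 * 6.02 / 1000 = 0.24087831 kg
Cost = 0.24087831 * 491.5 = 118.3917 $
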